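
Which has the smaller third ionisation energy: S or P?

P

Consider each +2 ion: S²⁺ still has 4 valence electrons; P²⁺ still has 3 valence electrons.
All are still removing valence electrons, so compare the +2 ions as you would atoms: IE_3 generally rises across a period (higher Z_eff) and falls down a group (larger shell), subject to the usual subshell exceptions.
Valence configurations: S²⁺ [Ne]3s²3p², P²⁺ [Ne]3s²3p¹.
Approximate IE_3 values (kJ/mol): S 3357, P 2914.
Hence IE_3: P < S.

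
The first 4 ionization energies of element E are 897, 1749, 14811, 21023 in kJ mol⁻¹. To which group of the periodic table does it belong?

Group 2

Look for the largest jump between consecutive ionization energies: IE3/IE2 ≈ 8.5, far larger than any earlier ratio.
That jump marks the point where a core electron is being removed. So the atom has 2 valence electrons.
A main-group element with 2 valence electrons is in group 2.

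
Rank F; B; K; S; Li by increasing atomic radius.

F < B < S < Li < K

Li is in period 2, group 1; B is in period 2, group 13; F is in period 2, group 17; S is in period 3, group 16; K is in period 4, group 1.
Moving right in a period, electrons are added to the same shell under a stronger nuclear pull, so atoms get smaller; moving down, a new shell is opened and atoms get larger.
Neither a single period nor a single group — weigh both effects.
B > F: B lies to the left of F in period 2, so the across-period effect alone puts B larger.
S > B: the two effects oppose for this pair; the down-group effect wins (103 vs 85 pm).
Li > S: period and group pull opposite ways; the across-period shift dominates (133 vs 103 pm).
K > Li: K sits below Li in group 1, so the down-group effect alone puts K larger.
For reference (pm): Li 133, B 85, F 64, S 103, K 196.
So from smallest to largest: F < B < S < Li < K.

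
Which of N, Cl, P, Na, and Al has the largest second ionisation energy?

Na

After 1 electron has been removed, what remains? N⁺ still has 4 valence electrons; Cl⁺ still has 6 valence electrons; P⁺ still has 4 valence electrons; Na⁺ is the bare [Ne] core; Al⁺ still has 2 valence electrons.
Core electrons are held far more tightly than valence electrons, so Na tops the IE_2 order.
Valence configurations: N⁺ [He]2s²2p², Cl⁺ [Ne]3s²3p⁴, P⁺ [Ne]3s²3p², Al⁺ [Ne]3s².
Tabulated IE_2 (kJ/mol): N 2856, Cl 2298, P 1907, Na 4562, Al 1817.
Putting it together, IE_2: Al < P < Cl < N < Na.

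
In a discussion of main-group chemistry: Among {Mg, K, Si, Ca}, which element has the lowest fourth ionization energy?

Si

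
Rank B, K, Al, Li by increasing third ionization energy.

Al < B < K < Li

After 2 electrons have been removed, what remains? B²⁺ still has 1 valence electron; K²⁺ is already 1 electron into the core; Al²⁺ still has 1 valence electron; Li²⁺ is already 1 electron into the core.
Pulling an electron out of a noble-gas core costs far more than removing a remaining valence electron, so K and Li sit at the high end of IE_3.
Valence configurations: B²⁺ [He]2s¹, Al²⁺ [Ne]3s¹.
The numbers (kJ/mol): B 3660, K 4420, Al 2745, Li 11815.
So the third ionization energies run Al < B < K < Li.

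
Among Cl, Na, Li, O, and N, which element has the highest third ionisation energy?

The third ionization energy removes an electron from the +2 ion. For each element: Cl²⁺ still has 5 valence electrons; Na²⁺ is already 1 electron into the core; Li²⁺ is already 1 electron into the core; O²⁺ still has 4 valence electrons; N²⁺ still has 3 valence electrons.
Breaking into a closed-shell core is much more expensive than removing a leftover valence electron — Na and Li have the largest IE_3 here.
Valence configurations: Cl²⁺ [Ne]3s²3p³, O²⁺ [He]2s²2p², N²⁺ [He]2s²2p¹.
Tabulated IE_3 (kJ/mol): Cl 3822, Na 6910, Li 11815, O 5300, N 4578.
Putting it together, IE_3: Cl < N < O < Na < Li.

Li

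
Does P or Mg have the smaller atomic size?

Mg is in period 3, group 2; P is in period 3, group 15.
Atomic radius shrinks across a period as nuclear charge pulls the same shell inward, and grows down a group as new shells are added.
All lie in period 3, so atomic radius increases right to left.
So P has the smaller atomic size (P < Mg).

P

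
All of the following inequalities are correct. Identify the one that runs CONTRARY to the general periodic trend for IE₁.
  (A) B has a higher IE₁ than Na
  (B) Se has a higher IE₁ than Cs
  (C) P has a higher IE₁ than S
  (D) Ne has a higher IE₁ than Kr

(C)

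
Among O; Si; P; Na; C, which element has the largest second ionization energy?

Na

Consider each +1 ion: O⁺ still has 5 valence electrons; Si⁺ still has 3 valence electrons; P⁺ still has 4 valence electrons; Na⁺ is the bare [Ne] core; C⁺ still has 3 valence electrons.
Core electrons are held far more tightly than valence electrons, so Na tops the IE_2 order.
Valence configurations: O⁺ [He]2s²2p³, Si⁺ [Ne]3s²3p¹, P⁺ [Ne]3s²3p², C⁺ [He]2s²2p¹.
Approximate IE_2 values (kJ/mol): O 3388, Si 1577, P 1907, Na 4562, C 2353.
Overall IE_2 order: Si < P < C < O < Na.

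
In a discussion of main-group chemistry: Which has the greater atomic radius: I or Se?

Se is in period 4, group 16; I is in period 5, group 17.
Moving right in a period, electrons are added to the same shell under a stronger nuclear pull, so atoms get smaller; moving down, a new shell is opened and atoms get larger.
Neither a single period nor a single group — weigh both effects.
I > Se: period and group pull opposite ways; the down-group shift dominates (133 vs 116 pm).
Approximate values (pm): Se 116, I 133.
So I has the greater atomic radius (I > Se).

I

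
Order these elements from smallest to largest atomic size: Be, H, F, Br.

Atomic radius shrinks across a period as nuclear charge pulls the same shell inward, and grows down a group as new shells are added.
These span different periods and groups, so the two trends combine.
F > H: the two effects oppose for this pair; the down-group effect wins (64 vs 32 pm).
Be > F: both are in period 2; the period trend gives Be the larger value.
Br > Be: the two effects oppose for this pair; the down-group effect wins (114 vs 102 pm).
Tabulated atomic radius (pm): H 32, Be 102, F 64, Br 114.
So from smallest to largest: H < F < Be < Br.

H, F, Be, Br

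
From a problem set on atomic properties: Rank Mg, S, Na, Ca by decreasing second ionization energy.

Na > S > Mg > Ca

The second ionization energy removes an electron from the +1 ion. For each element: Mg⁺ still has 1 valence electron; S⁺ still has 5 valence electrons; Na⁺ is the bare [Ne] core; Ca⁺ still has 1 valence electron.
Core electrons are held far more tightly than valence electrons, so Na tops the IE_2 order.
Valence configurations: Mg⁺ [Ne]3s¹, S⁺ [Ne]3s²3p³, Ca⁺ [Ar]4s¹.
Approximate IE_2 values (kJ/mol): Mg 1451, S 2252, Na 4562, Ca 1145.
Overall IE_2 order: Ca < Mg < S < Na.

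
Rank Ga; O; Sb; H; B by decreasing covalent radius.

Sb > Ga > B > O > H

Moving right in a period, electrons are added to the same shell under a stronger nuclear pull, so atoms get smaller; moving down, a new shell is opened and atoms get larger.
These span different periods and groups, so the two trends combine.
O > H: the two effects oppose for this pair; the down-group effect wins (63 vs 32 pm).
B > O: both are in period 2; the period trend gives B the larger value.
Ga > B: they share group 13; the group trend gives Ga the larger value.
Sb > Ga: the two effects oppose for this pair; the down-group effect wins (140 vs 124 pm).
Approximate values (pm): H 32, B 85, O 63, Ga 124, Sb 140.
So from largest to smallest: Sb > Ga > B > O > H.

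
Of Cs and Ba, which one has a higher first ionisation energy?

Ba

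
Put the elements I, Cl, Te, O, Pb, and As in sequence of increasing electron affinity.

Pb < As < O < Te < I < Cl

O is in period 2, group 16; Cl is in period 3, group 17; As is in period 4, group 15; Te is in period 5, group 16; I is in period 5, group 17; Pb is in period 6, group 14.
Atoms with high Z_eff and room in the valence shell (especially the halogens) have the most exothermic electron affinities.
Here both period and group differ, so the two effects have to be weighed against each other.
As > Pb: relative to Pb, both the across-period and down-group shifts push As's electron affinity up.
O > As: relative to As, both the across-period and down-group shifts push O's electron affinity up.
Te > O: this pair runs against the simple trend — see the exception note.
I > Te: both are in period 5; the period trend gives I the larger value.
Cl > I: they share group 17; the group trend gives Cl the larger value.
Note the exception: Te has a higher electron affinity than O, contrary to the simple trend — O's compact 2p subshell gives strong electron–electron repulsion on the added electron.
Approximate values (kJ/mol): O 141, Cl 349, As 78, Te 190, I 295, Pb 35.
So from lowest to highest: Pb < As < O < Te < I < Cl.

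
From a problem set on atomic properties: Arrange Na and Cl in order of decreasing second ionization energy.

Na > Cl

IE_2 is the cost of taking one more electron from the +1 cation: Na⁺ is the bare [Ne] core; Cl⁺ still has 6 valence electrons.
Core electrons are held far more tightly than valence electrons, so Na tops the IE_2 order.
Tabulated IE_2 (kJ/mol): Na 4562, Cl 2298.
So the second ionization energies run Cl < Na.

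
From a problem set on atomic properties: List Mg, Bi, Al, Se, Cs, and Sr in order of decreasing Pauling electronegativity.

Se > Bi > Al > Mg > Sr > Cs

Mg is in period 3, group 2; Al is in period 3, group 13; Se is in period 4, group 16; Sr is in period 5, group 2; Cs is in period 6, group 1; Bi is in period 6, group 15.
Smaller atoms with higher effective nuclear charge are more electronegative.
These span different periods and groups, so the two trends combine.
Sr > Cs: both effects reinforce here, so Sr is clearly the higher of the two.
Mg > Sr: they share group 2; the group trend gives Mg the larger value.
Al > Mg: both are in period 3; the period trend gives Al the larger value.
Bi > Al: the two effects oppose for this pair; the across-period effect wins (2.02 vs 1.61).
Se > Bi: both effects reinforce here, so Se is clearly the higher of the two.
Approximate values (Pauling): Mg 1.31, Al 1.61, Se 2.55, Sr 0.95, Cs 0.79, Bi 2.02.
So from highest to lowest: Se > Bi > Al > Mg > Sr > Cs.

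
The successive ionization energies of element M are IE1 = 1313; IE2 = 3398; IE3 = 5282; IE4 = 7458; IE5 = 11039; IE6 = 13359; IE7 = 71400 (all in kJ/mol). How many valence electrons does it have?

Look for the largest jump between consecutive ionization energies: IE7/IE6 ≈ 5.3, far larger than any earlier ratio.
That jump marks the point where a core electron is being removed. So the atom has 6 valence electrons.

6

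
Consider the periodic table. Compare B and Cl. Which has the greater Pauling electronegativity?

Smaller atoms with higher effective nuclear charge are more electronegative.
Neither a single period nor a single group — weigh both effects.
Cl > B: the two effects oppose for this pair; the across-period effect wins (3.16 vs 2.04).
Approximate values (Pauling): B 2.04, Cl 3.16.
So Cl has the greater Pauling electronegativity (Cl > B).

Cl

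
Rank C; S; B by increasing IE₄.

S, C, B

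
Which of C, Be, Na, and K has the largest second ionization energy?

Consider each +1 ion: C⁺ still has 3 valence electrons; Be⁺ still has 1 valence electron; Na⁺ is the bare [Ne] core; K⁺ is the bare [Ar] core.
Breaking into a closed-shell core is much more expensive than removing a leftover valence electron — K and Na have the largest IE_2 here.
Valence configurations: C⁺ [He]2s²2p¹, Be⁺ [He]2s¹.
Approximate IE_2 values (kJ/mol): C 2353, Be 1757, Na 4562, K 3052.
Hence IE_2: Be < C < K < Na.

Na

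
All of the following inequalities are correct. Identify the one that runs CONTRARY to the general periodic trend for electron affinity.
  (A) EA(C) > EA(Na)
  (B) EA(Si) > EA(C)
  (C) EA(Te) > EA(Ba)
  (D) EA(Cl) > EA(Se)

The general trend: electron affinity increases across a period and decreases down a group.
(A) C (period 2, group 14) vs Na (period 3, group 1): the stated order agrees with the simple trend.
(B) Si (period 3, group 14) vs C (period 2, group 14): the stated order contradicts the simple trend.
(C) Te (period 5, group 16) vs Ba (period 6, group 2): the stated order agrees with the simple trend.
(D) Cl (period 3, group 17) vs Se (period 4, group 16): the stated order agrees with the simple trend.
The exception is (B): Si's larger, more diffuse 3p orbitals accept an added electron slightly more readily than C's compact 2p.

(B)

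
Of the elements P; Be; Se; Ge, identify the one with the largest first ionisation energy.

P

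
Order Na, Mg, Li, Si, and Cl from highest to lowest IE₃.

The third ionization energy removes an electron from the +2 ion. For each element: Na²⁺ is already 1 electron into the core; Mg²⁺ is the bare [Ne] core; Li²⁺ is already 1 electron into the core; Si²⁺ still has 2 valence electrons; Cl²⁺ still has 5 valence electrons.
Breaking into a closed-shell core is much more expensive than removing a leftover valence electron — Na, Mg and Li have the largest IE_3 here.
Valence configurations: Si²⁺ [Ne]3s², Cl²⁺ [Ne]3s²3p³.
The numbers (kJ/mol): Na 6910, Mg 7733, Li 11815, Si 3232, Cl 3822.
Overall IE_3 order: Si < Cl < Na < Mg < Li.

Li > Mg > Na > Cl > Si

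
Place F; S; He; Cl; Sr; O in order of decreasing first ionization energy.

He is in period 1, group 18; O is in period 2, group 16; F is in period 2, group 17; S is in period 3, group 16; Cl is in period 3, group 17; Sr is in period 5, group 2.
IE₁ increases left→right with effective nuclear charge and decreases top→bottom as the valence shell moves farther out.
Neither a single period nor a single group — weigh both effects.
S > Sr: both effects reinforce here, so S is clearly the higher of the two.
Cl > S: Cl lies to the right of S in period 3, so the across-period effect alone puts Cl higher.
O > Cl: period and group pull opposite ways; the down-group shift dominates (1314 vs 1251 kJ/mol).
F > O: both are in period 2; the period trend gives F the larger value.
He > F: relative to F, both the across-period and down-group shifts push He's first ionization energy up.
Tabulated first ionization energy (kJ/mol): He 2372, O 1314, F 1681, S 1000, Cl 1251, Sr 550.
So from highest to lowest: He > F > O > Cl > S > Sr.

He > F > O > Cl > S > Sr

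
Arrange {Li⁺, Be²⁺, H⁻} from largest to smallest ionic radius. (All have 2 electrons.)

H⁻ > Li⁺ > Be²⁺

All of these have 2 electrons, so size is governed by nuclear charge alone: the more protons, the stronger the pull on the same electron cloud, and the smaller the ion.
Nuclear charges: Be²⁺ (Z=4), Li⁺ (Z=3), H⁻ (Z=1).
Largest to smallest: H⁻ > Li⁺ > Be²⁺.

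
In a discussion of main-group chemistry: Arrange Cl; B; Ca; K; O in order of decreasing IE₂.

O, K, B, Cl, Ca

The second ionization energy removes an electron from the +1 ion. For each element: Cl⁺ still has 6 valence electrons; B⁺ still has 2 valence electrons; Ca⁺ still has 1 valence electron; K⁺ is the bare [Ar] core; O⁺ still has 5 valence electrons.
Usually core removal costs more than valence removal, but here the competition is close: a tightly held n=2 valence electron can cost more to remove than an n=3 core electron, so the actual values have to decide it.
Valence configurations: Cl⁺ [Ne]3s²3p⁴, B⁺ [He]2s², Ca⁺ [Ar]4s¹, O⁺ [He]2s²2p³.
The numbers (kJ/mol): Cl 2298, B 2427, Ca 1145, K 3052, O 3388.
So the second ionization energies run Ca < Cl < B < K < O.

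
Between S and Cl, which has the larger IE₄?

Cl

The fourth ionization energy removes an electron from the +3 ion. For each element: S³⁺ still has 3 valence electrons; Cl³⁺ still has 4 valence electrons.
All are still removing valence electrons, so compare the +3 ions as you would atoms: IE_4 generally rises across a period (higher Z_eff) and falls down a group (larger shell), subject to the usual subshell exceptions.
Valence configurations: S³⁺ [Ne]3s²3p¹, Cl³⁺ [Ne]3s²3p².
Approximate IE_4 values (kJ/mol): S 4556, Cl 5159.
Overall IE_4 order: S < Cl.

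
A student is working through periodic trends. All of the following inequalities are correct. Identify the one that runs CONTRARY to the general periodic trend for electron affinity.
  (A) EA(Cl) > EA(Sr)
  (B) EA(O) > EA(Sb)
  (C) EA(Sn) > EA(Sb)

The general trend: electron affinity increases across a period and decreases down a group.
(A) Cl (period 3, group 17) vs Sr (period 5, group 2): the stated order agrees with the simple trend.
(B) O (period 2, group 16) vs Sb (period 5, group 15): the stated order agrees with the simple trend.
(C) Sn (period 5, group 14) vs Sb (period 5, group 15): the stated order contradicts the simple trend.
The exception is (C): adding an electron to Sb's half-filled 5p³ is unfavourable, so Sn has the more exothermic EA.

(C)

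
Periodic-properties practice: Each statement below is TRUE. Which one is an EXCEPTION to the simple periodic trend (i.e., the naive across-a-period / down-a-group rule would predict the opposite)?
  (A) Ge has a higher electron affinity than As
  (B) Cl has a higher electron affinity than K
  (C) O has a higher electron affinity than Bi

The general trend: electron affinity increases across a period and decreases down a group.
(A) Ge (period 4, group 14) vs As (period 4, group 15): the stated order contradicts the simple trend.
(B) Cl (period 3, group 17) vs K (period 4, group 1): the stated order agrees with the simple trend.
(C) O (period 2, group 16) vs Bi (period 6, group 15): the stated order agrees with the simple trend.
The exception is (A): adding an electron to As's half-filled 4p³ is unfavourable, so Ge (4p²) has the more exothermic EA.

(A)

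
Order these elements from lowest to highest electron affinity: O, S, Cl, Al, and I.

Al < O < S < I < Cl

O is in period 2, group 16; Al is in period 3, group 13; S is in period 3, group 16; Cl is in period 3, group 17; I is in period 5, group 17.
EA tends to increase across a period and decrease down a group, though the pattern is less regular than for IE or radius.
Here both period and group differ, so the two effects have to be weighed against each other.
O > Al: relative to Al, both the across-period and down-group shifts push O's electron affinity up.
S > O: this pair runs against the simple trend — see the exception note.
I > S: period and group pull opposite ways; the across-period shift dominates (295 vs 200 kJ/mol).
Cl > I: Cl sits above I in group 17, so the down-group effect alone puts Cl higher.
Note the exception: S has a higher electron affinity than O, contrary to the simple trend — the compact 2p subshell of O repels the added electron more than S's larger 3p does.
For reference (kJ/mol): O 141, Al 42, S 200, Cl 349, I 295.
So from lowest to highest: Al < O < S < I < Cl.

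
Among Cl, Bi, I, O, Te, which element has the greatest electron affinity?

Atoms with high Z_eff and room in the valence shell (especially the halogens) have the most exothermic electron affinities.
Neither a single period nor a single group — weigh both effects.
O > Bi: both effects reinforce here, so O is clearly the higher of the two.
Te > O: this pair runs against the simple trend — see the exception note.
I > Te: both are in period 5; the period trend gives I the larger value.
Cl > I: Cl sits above I in group 17, so the down-group effect alone puts Cl higher.
Note the exception: Te has a higher electron affinity than O, contrary to the simple trend — O's compact 2p subshell gives strong electron–electron repulsion on the added electron.
For reference (kJ/mol): O 141, Cl 349, Te 190, I 295, Bi 91.
The greatest electron affinity among these belongs to Cl.

Cl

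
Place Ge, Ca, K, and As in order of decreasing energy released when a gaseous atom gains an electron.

Ge > As > K > Ca

K is in period 4, group 1; Ca is in period 4, group 2; Ge is in period 4, group 14; As is in period 4, group 15.
Electron affinity generally becomes more exothermic across a period toward the halogens and less exothermic down a group.
All lie in period 4; the across-period trend (electron affinity increases left to right) applies, with the exception below.
Note the exception: K has a higher electron affinity than Ca, contrary to the simple trend — adding an electron to Ca (ns²) has to open a new, higher-energy np subshell, which is unfavourable.
Note the exception: Ge has a higher electron affinity than As, contrary to the simple trend — adding an electron to As's half-filled 4p³ is unfavourable, so Ge (4p²) has the more exothermic EA.
Approximate values (kJ/mol): K 48, Ca 2, Ge 119, As 78.
So from highest to lowest: Ge > As > K > Ca.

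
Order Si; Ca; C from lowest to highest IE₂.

Consider each +1 ion: Si⁺ still has 3 valence electrons; Ca⁺ still has 1 valence electron; C⁺ still has 3 valence electrons.
All are still removing valence electrons, so compare the +1 ions as you would atoms: IE_2 generally rises across a period (higher Z_eff) and falls down a group (larger shell), subject to the usual subshell exceptions.
Valence configurations: Si⁺ [Ne]3s²3p¹, Ca⁺ [Ar]4s¹, C⁺ [He]2s²2p¹.
Approximate IE_2 values (kJ/mol): Si 1577, Ca 1145, C 2353.
So the second ionization energies run Ca < Si < C.

Ca < Si < C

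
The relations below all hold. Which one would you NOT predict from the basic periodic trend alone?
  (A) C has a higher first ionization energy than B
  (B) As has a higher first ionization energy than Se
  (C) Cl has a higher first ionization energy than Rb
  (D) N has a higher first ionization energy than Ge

The general trend: first ionization energy increases across a period and decreases down a group.
(A) C (period 2, group 14) vs B (period 2, group 13): the stated order agrees with the simple trend.
(B) As (period 4, group 15) vs Se (period 4, group 16): the stated order contradicts the simple trend.
(C) Cl (period 3, group 17) vs Rb (period 5, group 1): the stated order agrees with the simple trend.
(D) N (period 2, group 15) vs Ge (period 4, group 14): the stated order agrees with the simple trend.
The exception is (B): Se (4p⁴) ionizes more easily than half-filled As (4p³).

(B)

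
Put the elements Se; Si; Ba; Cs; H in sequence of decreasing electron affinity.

Electron affinity generally becomes more exothermic across a period toward the halogens and less exothermic down a group.
Here both period and group differ, so the two effects have to be weighed against each other.
Cs > Ba: this pair runs against the simple trend — see the exception note.
H > Cs: H sits above Cs in group 1, so the down-group effect alone puts H higher.
Si > H: the two effects oppose for this pair; the across-period effect wins (134 vs 73 kJ/mol).
Se > Si: period and group pull opposite ways; the across-period shift dominates (195 vs 134 kJ/mol).
Note the exception: Cs has a higher electron affinity than Ba, contrary to the simple trend — adding an electron to Ba (ns²) has to open a new, higher-energy np subshell, which is unfavourable.
For reference (kJ/mol): H 73, Si 134, Se 195, Cs 46, Ba 14.
So from highest to lowest: Se > Si > H > Cs > Ba.

Se, Si, H, Cs, Ba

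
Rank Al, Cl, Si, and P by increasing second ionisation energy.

Si, Al, P, Cl

After 1 electron has been removed, what remains? Al⁺ still has 2 valence electrons; Cl⁺ still has 6 valence electrons; Si⁺ still has 3 valence electrons; P⁺ still has 4 valence electrons.
All are still removing valence electrons, so compare the +1 ions as you would atoms: IE_2 generally rises across a period (higher Z_eff) and falls down a group (larger shell), subject to the usual subshell exceptions.
Valence configurations: Al⁺ [Ne]3s², Cl⁺ [Ne]3s²3p⁴, Si⁺ [Ne]3s²3p¹, P⁺ [Ne]3s²3p².
Si⁺ loses a lone 3p electron whereas Al⁺ must break into a filled 3s² pair, so IE_2(Al) > IE_2(Si) even though Si has the higher nuclear charge.
Approximate IE_2 values (kJ/mol): Al 1817, Cl 2298, Si 1577, P 1907.
Putting it together, IE_2: Si < Al < P < Cl.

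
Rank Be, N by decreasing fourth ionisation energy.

Be > N

Consider each +3 ion: Be³⁺ is already 1 electron into the core; N³⁺ still has 2 valence electrons.
Breaking into a closed-shell core is much more expensive than removing a leftover valence electron — Be has the largest IE_4 here.
The numbers (kJ/mol): Be 21007, N 7475.
Hence IE_4: N < Be.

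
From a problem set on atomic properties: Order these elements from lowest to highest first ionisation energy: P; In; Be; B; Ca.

Be is in period 2, group 2; B is in period 2, group 13; P is in period 3, group 15; Ca is in period 4, group 2; In is in period 5, group 13.
Across a period the outer electron is held more tightly (higher IE₁); down a group it sits in a higher shell, more shielded, and comes off more easily.
These span different periods and groups, so the two trends combine.
Ca > In: period and group pull opposite ways; the down-group shift dominates (590 vs 558 kJ/mol).
B > Ca: both effects reinforce here, so B is clearly the higher of the two.
Be > B: this pair runs against the simple trend — see the exception note.
P > Be: period and group pull opposite ways; the across-period shift dominates (1012 vs 900 kJ/mol).
Note the exception: Be has a higher first ionization energy than B, contrary to the simple trend — removing B's lone 2p electron is easier than breaking Be's filled 2s².
For reference (kJ/mol): Be 900, B 801, P 1012, Ca 590, In 558.
So from lowest to highest: In < Ca < B < Be < P.

In < Ca < B < Be < P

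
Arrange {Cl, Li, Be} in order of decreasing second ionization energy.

Li > Cl > Be

After 1 electron has been removed, what remains? Cl⁺ still has 6 valence electrons; Li⁺ is the bare [He] core; Be⁺ still has 1 valence electron.
Core electrons are held far more tightly than valence electrons, so Li tops the IE_2 order.
Valence configurations: Cl⁺ [Ne]3s²3p⁴, Be⁺ [He]2s¹.
Approximate IE_2 values (kJ/mol): Cl 2298, Li 7298, Be 1757.
Overall IE_2 order: Be < Cl < Li.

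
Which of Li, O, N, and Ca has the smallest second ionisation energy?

IE_2 is the cost of taking one more electron from the +1 cation: Li⁺ is the bare [He] core; O⁺ still has 5 valence electrons; N⁺ still has 4 valence electrons; Ca⁺ still has 1 valence electron.
Core electrons are held far more tightly than valence electrons, so Li tops the IE_2 order.
Valence configurations: O⁺ [He]2s²2p³, N⁺ [He]2s²2p², Ca⁺ [Ar]4s¹.
The numbers (kJ/mol): Li 7298, O 3388, N 2856, Ca 1145.
Putting it together, IE_2: Ca < N < O < Li.

Ca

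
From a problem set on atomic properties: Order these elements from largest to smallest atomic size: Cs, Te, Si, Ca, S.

Atomic radius shrinks across a period as nuclear charge pulls the same shell inward, and grows down a group as new shells are added.
Here both period and group differ, so the two effects have to be weighed against each other.
Si > S: both are in period 3; the period trend gives Si the larger value.
Te > Si: period and group pull opposite ways; the down-group shift dominates (136 vs 116 pm).
Ca > Te: the two effects oppose for this pair; the across-period effect wins (171 vs 136 pm).
Cs > Ca: relative to Ca, both the across-period and down-group shifts push Cs's atomic radius up.
For reference (pm): Si 116, S 103, Ca 171, Te 136, Cs 232.
So from largest to smallest: Cs > Ca > Te > Si > S.

Cs > Ca > Te > Si > S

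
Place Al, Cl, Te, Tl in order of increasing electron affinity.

Al is in period 3, group 13; Cl is in period 3, group 17; Te is in period 5, group 16; Tl is in period 6, group 13.
Adding an electron releases more energy for atoms nearer the top right (short of the noble gases).
Neither a single period nor a single group — weigh both effects.
Al > Tl: they share group 13; the group trend gives Al the larger value.
Te > Al: the two effects oppose for this pair; the across-period effect wins (190 vs 42 kJ/mol).
Cl > Te: relative to Te, both the across-period and down-group shifts push Cl's electron affinity up.
Approximate values (kJ/mol): Al 42, Cl 349, Te 190, Tl 19.
So from lowest to highest: Tl < Al < Te < Cl.

Tl < Al < Te < Cl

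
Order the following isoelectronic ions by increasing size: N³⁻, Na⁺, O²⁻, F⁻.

All of these have 10 electrons, so size is governed by nuclear charge alone: the more protons, the stronger the pull on the same electron cloud, and the smaller the ion.
Nuclear charges: Na⁺ (Z=11), F⁻ (Z=9), O²⁻ (Z=8), N³⁻ (Z=7).
Smallest to largest: Na⁺ < F⁻ < O²⁻ < N³⁻.

Na⁺, F⁻, O²⁻, N³⁻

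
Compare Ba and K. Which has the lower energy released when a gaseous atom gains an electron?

Ba

K is in period 4, group 1; Ba is in period 6, group 2.
EA tends to increase across a period and decrease down a group, though the pattern is less regular than for IE or radius.
Neither a single period nor a single group — weigh both effects.
K > Ba: the two effects oppose for this pair; the down-group effect wins (48 vs 14 kJ/mol).
For reference (kJ/mol): K 48, Ba 14.
So Ba has the lower energy released when a gaseous atom gains an electron (Ba < K).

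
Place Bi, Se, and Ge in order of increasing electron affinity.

Ge is in period 4, group 14; Se is in period 4, group 16; Bi is in period 6, group 15.
Electron affinity generally becomes more exothermic across a period toward the halogens and less exothermic down a group.
Here both period and group differ, so the two effects have to be weighed against each other.
Ge > Bi: period and group pull opposite ways; the down-group shift dominates (119 vs 91 kJ/mol).
Se > Ge: both are in period 4; the period trend gives Se the larger value.
For reference (kJ/mol): Ge 119, Se 195, Bi 91.
So from lowest to highest: Bi < Ge < Se.

Bi < Ge < Se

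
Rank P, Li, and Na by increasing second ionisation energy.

Consider each +1 ion: P⁺ still has 4 valence electrons; Li⁺ is the bare [He] core; Na⁺ is the bare [Ne] core.
Pulling an electron out of a noble-gas core costs far more than removing a remaining valence electron, so Na and Li sit at the high end of IE_2.
Tabulated IE_2 (kJ/mol): P 1907, Li 7298, Na 4562.
Putting it together, IE_2: P < Na < Li.

P < Na < Li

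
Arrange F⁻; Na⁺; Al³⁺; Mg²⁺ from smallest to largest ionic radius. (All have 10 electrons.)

Al³⁺ < Mg²⁺ < Na⁺ < F⁻

All of these have 10 electrons, so size is governed by nuclear charge alone: the more protons, the stronger the pull on the same electron cloud, and the smaller the ion.
Nuclear charges: Al³⁺ (Z=13), Mg²⁺ (Z=12), Na⁺ (Z=11), F⁻ (Z=9).
Smallest to largest: Al³⁺ < Mg²⁺ < Na⁺ < F⁻.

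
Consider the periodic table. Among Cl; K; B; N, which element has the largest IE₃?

N

After 2 electrons have been removed, what remains? Cl²⁺ still has 5 valence electrons; K²⁺ is already 1 electron into the core; B²⁺ still has 1 valence electron; N²⁺ still has 3 valence electrons.
Usually core removal costs more than valence removal, but here the competition is close: a tightly held n=2 valence electron can cost more to remove than an n=3 core electron, so the actual values have to decide it.
Valence configurations: Cl²⁺ [Ne]3s²3p³, B²⁺ [He]2s¹, N²⁺ [He]2s²2p¹.
The numbers (kJ/mol): Cl 3822, K 4420, B 3660, N 4578.
So the third ionization energies run B < Cl < K < N.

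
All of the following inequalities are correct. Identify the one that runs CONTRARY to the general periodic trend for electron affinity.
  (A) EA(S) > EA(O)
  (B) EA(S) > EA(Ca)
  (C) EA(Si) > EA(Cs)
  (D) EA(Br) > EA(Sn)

The general trend: electron affinity increases across a period and decreases down a group.
(A) S (period 3, group 16) vs O (period 2, group 16): the stated order contradicts the simple trend.
(B) S (period 3, group 16) vs Ca (period 4, group 2): the stated order agrees with the simple trend.
(C) Si (period 3, group 14) vs Cs (period 6, group 1): the stated order agrees with the simple trend.
(D) Br (period 4, group 17) vs Sn (period 5, group 14): the stated order agrees with the simple trend.
The exception is (A): the compact 2p subshell of O repels the added electron more than S's larger 3p does.

(A)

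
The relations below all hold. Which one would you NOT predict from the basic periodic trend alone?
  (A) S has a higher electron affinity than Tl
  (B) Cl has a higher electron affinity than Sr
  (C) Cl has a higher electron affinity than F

(C)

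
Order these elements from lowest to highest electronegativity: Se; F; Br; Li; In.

Li, In, Se, Br, F

Li is in period 2, group 1; F is in period 2, group 17; Se is in period 4, group 16; Br is in period 4, group 17; In is in period 5, group 13.
Atoms toward the upper right of the periodic table pull bonding electrons most strongly.
Neither a single period nor a single group — weigh both effects.
In > Li: the two effects oppose for this pair; the across-period effect wins (1.78 vs 0.98).
Se > In: relative to In, both the across-period and down-group shifts push Se's electronegativity up.
Br > Se: both are in period 4; the period trend gives Br the larger value.
F > Br: F sits above Br in group 17, so the down-group effect alone puts F higher.
Approximate values (Pauling): Li 0.98, F 3.98, Se 2.55, Br 2.96, In 1.78.
So from lowest to highest: Li < In < Se < Br < F.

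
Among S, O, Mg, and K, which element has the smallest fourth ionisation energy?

S

After 3 electrons have been removed, what remains? S³⁺ still has 3 valence electrons; O³⁺ still has 3 valence electrons; Mg³⁺ is already 1 electron into the core; K³⁺ is already 2 electrons into the core.
Usually core removal costs more than valence removal, but here the competition is close: a tightly held n=2 valence electron can cost more to remove than an n=3 core electron, so the actual values have to decide it.
Valence configurations: S³⁺ [Ne]3s²3p¹, O³⁺ [He]2s²2p¹.
Tabulated IE_4 (kJ/mol): S 4556, O 7469, Mg 10543, K 5877.
Overall IE_4 order: S < K < O < Mg.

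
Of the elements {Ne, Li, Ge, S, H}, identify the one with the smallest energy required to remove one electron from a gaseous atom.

Li

H is in period 1, group 1; Li is in period 2, group 1; Ne is in period 2, group 18; S is in period 3, group 16; Ge is in period 4, group 14.
First ionization energy rises across a period (greater Z_eff holds electrons more tightly) and falls down a group (valence electrons are farther from the nucleus).
Neither a single period nor a single group — weigh both effects.
Ge > Li: period and group pull opposite ways; the across-period shift dominates (762 vs 520 kJ/mol).
S > Ge: both effects reinforce here, so S is clearly the higher of the two.
H > S: period and group pull opposite ways; the down-group shift dominates (1312 vs 1000 kJ/mol).
Ne > H: the two effects oppose for this pair; the across-period effect wins (2081 vs 1312 kJ/mol).
Approximate values (kJ/mol): H 1312, Li 520, Ne 2081, S 1000, Ge 762.
The smallest energy required to remove one electron from a gaseous atom among these belongs to Li.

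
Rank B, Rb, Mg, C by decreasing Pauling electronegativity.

B is in period 2, group 13; C is in period 2, group 14; Mg is in period 3, group 2; Rb is in period 5, group 1.
Electronegativity increases across a period and decreases down a group, tracking effective nuclear charge and atomic size.
Here both period and group differ, so the two effects have to be weighed against each other.
Mg > Rb: relative to Rb, both the across-period and down-group shifts push Mg's electronegativity up.
B > Mg: both effects reinforce here, so B is clearly the higher of the two.
C > B: C lies to the right of B in period 2, so the across-period effect alone puts C higher.
Approximate values (Pauling): B 2.04, C 2.55, Mg 1.31, Rb 0.82.
So from highest to lowest: C > B > Mg > Rb.

C > B > Mg > Rb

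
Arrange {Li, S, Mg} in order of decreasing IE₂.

Li > S > Mg

After 1 electron has been removed, what remains? Li⁺ is the bare [He] core; S⁺ still has 5 valence electrons; Mg⁺ still has 1 valence electron.
Breaking into a closed-shell core is much more expensive than removing a leftover valence electron — Li has the largest IE_2 here.
Valence configurations: S⁺ [Ne]3s²3p³, Mg⁺ [Ne]3s¹.
The numbers (kJ/mol): Li 7298, S 2252, Mg 1451.
Putting it together, IE_2: Mg < S < Li.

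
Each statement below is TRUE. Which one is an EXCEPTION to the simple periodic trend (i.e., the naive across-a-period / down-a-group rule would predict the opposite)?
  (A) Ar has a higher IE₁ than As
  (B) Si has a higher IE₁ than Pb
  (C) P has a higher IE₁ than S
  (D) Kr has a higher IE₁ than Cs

The general trend: IE₁ increases across a period and decreases down a group.
(A) Ar (period 3, group 18) vs As (period 4, group 15): the stated order agrees with the simple trend.
(B) Si (period 3, group 14) vs Pb (period 6, group 14): the stated order agrees with the simple trend.
(C) P (period 3, group 15) vs S (period 3, group 16): the stated order contradicts the simple trend.
(D) Kr (period 4, group 18) vs Cs (period 6, group 1): the stated order agrees with the simple trend.
The exception is (C): S (3p⁴) ionizes more easily than half-filled P (3p³) because the paired 3p electron in S is pushed out by e⁻–e⁻ repulsion.

(C)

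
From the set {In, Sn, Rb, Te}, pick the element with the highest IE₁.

Rb is in period 5, group 1; In is in period 5, group 13; Sn is in period 5, group 14; Te is in period 5, group 16.
IE₁ increases left→right with effective nuclear charge and decreases top→bottom as the valence shell moves farther out.
All lie in period 5, so first ionization energy increases left to right.
The highest IE₁ among these belongs to Te.

Te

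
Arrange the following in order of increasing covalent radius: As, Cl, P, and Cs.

Cl, P, As, Cs

P is in period 3, group 15; Cl is in period 3, group 17; As is in period 4, group 15; Cs is in period 6, group 1.
Radius decreases left→right (rising Z_eff, same n) and increases top→bottom (higher n).
Here both period and group differ, so the two effects have to be weighed against each other.
P > Cl: both are in period 3; the period trend gives P the larger value.
As > P: As sits below P in group 15, so the down-group effect alone puts As larger.
Cs > As: both effects reinforce here, so Cs is clearly the larger of the two.
Tabulated atomic radius (pm): P 111, Cl 99, As 121, Cs 232.
So from smallest to largest: Cl < P < As < Cs.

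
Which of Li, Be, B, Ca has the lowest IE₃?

B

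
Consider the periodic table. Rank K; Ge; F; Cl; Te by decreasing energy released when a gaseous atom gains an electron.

Cl > F > Te > Ge > K

Electron affinity generally becomes more exothermic across a period toward the halogens and less exothermic down a group.
Here both period and group differ, so the two effects have to be weighed against each other.
Ge > K: Ge lies to the right of K in period 4, so the across-period effect alone puts Ge higher.
Te > Ge: the two effects oppose for this pair; the across-period effect wins (190 vs 119 kJ/mol).
F > Te: relative to Te, both the across-period and down-group shifts push F's electron affinity up.
Cl > F: this pair runs against the simple trend — see the exception note.
Note the exception: Cl has a higher electron affinity than F, contrary to the simple trend — F's small 2p subshell makes the incoming electron feel strong e⁻–e⁻ repulsion, so Cl actually releases more energy on gaining an electron.
Approximate values (kJ/mol): F 328, Cl 349, K 48, Ge 119, Te 190.
So from highest to lowest: Cl > F > Te > Ge > K.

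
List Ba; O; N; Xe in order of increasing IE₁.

N is in period 2, group 15; O is in period 2, group 16; Xe is in period 5, group 18; Ba is in period 6, group 2.
Across a period the outer electron is held more tightly (higher IE₁); down a group it sits in a higher shell, more shielded, and comes off more easily.
These span different periods and groups, so the two trends combine.
Xe > Ba: both effects reinforce here, so Xe is clearly the higher of the two.
O > Xe: the two effects oppose for this pair; the down-group effect wins (1314 vs 1170 kJ/mol).
N > O: this pair runs against the simple trend — see the exception note.
Note the exception: N has a higher first ionization energy than O, contrary to the simple trend — pairing an electron in O's 2p⁴ costs repulsion energy, so O ionizes more easily than half-filled N (2p³).
Approximate values (kJ/mol): N 1402, O 1314, Xe 1170, Ba 503.
So from lowest to highest: Ba < Xe < O < N.

Ba < Xe < O < N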